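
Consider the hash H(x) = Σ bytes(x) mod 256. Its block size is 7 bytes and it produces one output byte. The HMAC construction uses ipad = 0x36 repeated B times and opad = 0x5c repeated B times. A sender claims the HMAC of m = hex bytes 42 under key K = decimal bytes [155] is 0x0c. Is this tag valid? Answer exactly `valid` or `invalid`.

invalid

Key decimal bytes [155] = 9b is 1 byte ≤ B = 7; zero-pad to 7 bytes: K' = 9b 00 00 00 00 00 00.
K' ⊕ ipad = ad 36 36 36 36 36 36; K' ⊕ opad = c7 5c 5c 5c 5c 5c 5c.
Inner hash: sum = 173+54+54+54+54+54+54+66 = 563; mod 256 = 51 → 33.
Outer hash (recomputed tag): sum = 199+92+92+92+92+92+92+51 = 802; mod 256 = 34 → 22.
Recomputed tag = 22; claimed = 0c → mismatch.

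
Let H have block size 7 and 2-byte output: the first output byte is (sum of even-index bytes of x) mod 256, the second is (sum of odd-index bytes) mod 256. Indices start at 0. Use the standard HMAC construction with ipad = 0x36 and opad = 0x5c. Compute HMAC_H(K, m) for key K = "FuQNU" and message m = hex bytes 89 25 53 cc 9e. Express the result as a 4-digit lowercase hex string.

f7f8

Key "FuQNU" = 46 75 51 4e 55 is 5 bytes ≤ B = 7; zero-pad to 7 bytes: K' = 46 75 51 4e 55 00 00.
K' ⊕ ipad = 70 43 67 78 63 36 36.  K' ⊕ opad = 1a 29 0d 12 09 5c 5c.
Inner input = (K'⊕ipad) ∥ m = 70 43 67 78 63 36 36 ∥ 89 25 53 cc 9e.
Inner hash: even-index sum = 609 mod 256 = 97; odd-index sum = 619 mod 256 = 107 → 61 6b.
Outer input = (K'⊕opad) ∥ inner = 1a 29 0d 12 09 5c 5c ∥ 61 6b.
Outer hash (tag): even-index sum = 247 mod 256 = 247; odd-index sum = 248 mod 256 = 248 → f7 f8.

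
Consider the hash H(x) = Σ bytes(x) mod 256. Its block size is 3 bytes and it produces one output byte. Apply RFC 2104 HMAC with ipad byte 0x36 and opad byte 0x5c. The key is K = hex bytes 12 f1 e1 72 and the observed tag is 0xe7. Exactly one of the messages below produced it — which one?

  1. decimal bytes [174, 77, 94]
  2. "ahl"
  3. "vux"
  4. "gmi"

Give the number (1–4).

1

Key hex bytes 12 f1 e1 72 is 4 bytes > B = 3, so hash it first: H(key) = 56, then zero-pad to 3 bytes: K' = 56 00 00.
K' ⊕ ipad = 60 36 36; K' ⊕ opad = 0a 5c 5c.
m1: inner = H(60 36 36 ae 4d 5e) = 25; tag = H(0a 5c 5c 25) = e7 ← matches
m2: inner = H(60 36 36 61 68 6c) = 01; tag = H(0a 5c 5c 01) = c3
m3: inner = H(60 36 36 76 75 78) = 2f; tag = H(0a 5c 5c 2f) = f1
m4: inner = H(60 36 36 67 6d 69) = 09; tag = H(0a 5c 5c 09) = cb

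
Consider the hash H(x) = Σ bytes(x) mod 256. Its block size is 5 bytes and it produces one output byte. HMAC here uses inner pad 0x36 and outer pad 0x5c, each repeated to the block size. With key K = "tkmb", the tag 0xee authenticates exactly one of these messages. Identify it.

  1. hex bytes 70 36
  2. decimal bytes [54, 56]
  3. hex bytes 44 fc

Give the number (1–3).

3

Key "tkmb" = 74 6b 6d 62 is 4 bytes ≤ B = 5; zero-pad to 5 bytes: K' = 74 6b 6d 62 00.
K' ⊕ ipad = 42 5d 5b 54 36; K' ⊕ opad = 28 37 31 3e 5c.
m1: inner = H(42 5d 5b 54 36 70 36) = 2a; tag = H(28 37 31 3e 5c 2a) = 54
m2: inner = H(42 5d 5b 54 36 36 38) = f2; tag = H(28 37 31 3e 5c f2) = 1c
m3: inner = H(42 5d 5b 54 36 44 fc) = c4; tag = H(28 37 31 3e 5c c4) = ee ← matches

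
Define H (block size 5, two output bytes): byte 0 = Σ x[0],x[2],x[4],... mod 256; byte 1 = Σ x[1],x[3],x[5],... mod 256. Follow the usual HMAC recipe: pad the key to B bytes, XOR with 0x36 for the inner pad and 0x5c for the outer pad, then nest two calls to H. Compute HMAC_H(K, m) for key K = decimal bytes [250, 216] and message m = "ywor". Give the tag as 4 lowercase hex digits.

Key decimal bytes [250, 216] = fa d8 is 2 bytes ≤ B = 5; zero-pad to 5 bytes: K' = fa d8 00 00 00.
K' ⊕ ipad = cc ee 36 36 36.  K' ⊕ opad = a6 84 5c 5c 5c.
Inner input = (K'⊕ipad) ∥ m = cc ee 36 36 36 ∥ 79 77 6f 72.
Inner hash: even-index sum = 545 mod 256 = 33; odd-index sum = 524 mod 256 = 12 → 21 0c.
Outer input = (K'⊕opad) ∥ inner = a6 84 5c 5c 5c ∥ 21 0c.
Outer hash (tag): even-index sum = 362 mod 256 = 106; odd-index sum = 257 mod 256 = 1 → 6a 01.

6a01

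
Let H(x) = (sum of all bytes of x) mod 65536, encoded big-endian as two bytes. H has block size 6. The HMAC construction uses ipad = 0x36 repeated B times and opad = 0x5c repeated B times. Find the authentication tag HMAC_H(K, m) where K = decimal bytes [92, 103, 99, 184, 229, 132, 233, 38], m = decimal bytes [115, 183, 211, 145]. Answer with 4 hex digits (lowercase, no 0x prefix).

Key decimal bytes [92, 103, 99, 184, 229, 132, 233, 38] = 5c 67 63 b8 e5 84 e9 26 is 8 bytes > B = 6, so hash it first: H(key) = 04 56, then zero-pad to 6 bytes: K' = 04 56 00 00 00 00.
K' ⊕ ipad = 32 60 36 36 36 36.  K' ⊕ opad = 58 0a 5c 5c 5c 5c.
Inner input = (K'⊕ipad) ∥ m = 32 60 36 36 36 36 ∥ 73 b7 d3 91.
Inner hash: sum = 50+96+54+54+54+54+115+183+211+145 = 1016 → 03 f8.
Outer input = (K'⊕opad) ∥ inner = 58 0a 5c 5c 5c 5c ∥ 03 f8.
Outer hash (tag): sum = 88+10+92+92+92+92+3+248 = 717 → 02 cd.

02cd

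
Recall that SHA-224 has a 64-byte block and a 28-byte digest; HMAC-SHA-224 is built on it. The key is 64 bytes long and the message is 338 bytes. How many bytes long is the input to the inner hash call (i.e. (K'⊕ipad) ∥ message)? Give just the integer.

Key is 64 ≤ 64 bytes, zero-padded: |K'| = 64.
Inner input = (K'⊕ipad) ∥ m → 64 + 338 = 402 bytes.

402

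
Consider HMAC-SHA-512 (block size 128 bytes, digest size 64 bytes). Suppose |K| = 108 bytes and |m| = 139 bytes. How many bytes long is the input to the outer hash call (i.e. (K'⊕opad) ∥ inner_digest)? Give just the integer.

192

Key is 108 ≤ 128 bytes, zero-padded: |K'| = 128.
Outer input = (K'⊕opad) ∥ H(inner) → 128 + 64 = 192 bytes.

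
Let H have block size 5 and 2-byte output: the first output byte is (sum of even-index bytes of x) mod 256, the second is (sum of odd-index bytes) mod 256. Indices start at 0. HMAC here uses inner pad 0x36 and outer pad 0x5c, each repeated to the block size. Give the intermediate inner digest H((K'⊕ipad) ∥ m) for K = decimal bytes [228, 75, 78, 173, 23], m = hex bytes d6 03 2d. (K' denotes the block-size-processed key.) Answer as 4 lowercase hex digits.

6e1b

Key decimal bytes [228, 75, 78, 173, 23] = e4 4b 4e ad 17 is exactly B = 5 bytes: K' = e4 4b 4e ad 17.
K' ⊕ ipad = d2 7d 78 9b 21.
Inner input = d2 7d 78 9b 21 ∥ d6 03 2d.
Inner hash: even-index sum = 366 mod 256 = 110; odd-index sum = 539 mod 256 = 27 → 6e 1b.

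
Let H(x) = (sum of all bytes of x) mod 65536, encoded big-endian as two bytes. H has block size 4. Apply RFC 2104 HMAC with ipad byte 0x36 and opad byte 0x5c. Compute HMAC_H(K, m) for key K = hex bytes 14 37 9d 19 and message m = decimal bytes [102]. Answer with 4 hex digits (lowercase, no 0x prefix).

021d

Key hex bytes 14 37 9d 19 is exactly B = 4 bytes: K' = 14 37 9d 19.
K' ⊕ ipad = 22 01 ab 2f.  K' ⊕ opad = 48 6b c1 45.
Inner input = (K'⊕ipad) ∥ m = 22 01 ab 2f ∥ 66.
Inner hash: sum = 34+1+171+47+102 = 355 → 01 63.
Outer input = (K'⊕opad) ∥ inner = 48 6b c1 45 ∥ 01 63.
Outer hash (tag): sum = 72+107+193+69+1+99 = 541 → 02 1d.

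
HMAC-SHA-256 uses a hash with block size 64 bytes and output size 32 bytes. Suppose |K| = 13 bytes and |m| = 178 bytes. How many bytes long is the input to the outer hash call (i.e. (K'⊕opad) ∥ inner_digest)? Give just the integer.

Key is 13 ≤ 64 bytes, zero-padded: |K'| = 64.
Outer input = (K'⊕opad) ∥ H(inner) → 64 + 32 = 96 bytes.

96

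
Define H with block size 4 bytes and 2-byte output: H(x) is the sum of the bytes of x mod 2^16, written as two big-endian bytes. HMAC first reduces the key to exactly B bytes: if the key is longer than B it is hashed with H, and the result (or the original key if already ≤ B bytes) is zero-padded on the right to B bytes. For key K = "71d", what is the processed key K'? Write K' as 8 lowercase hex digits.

Key "71d" = 37 31 64 is 3 bytes ≤ B = 4; zero-pad to 4 bytes: K' = 37 31 64 00.

37316400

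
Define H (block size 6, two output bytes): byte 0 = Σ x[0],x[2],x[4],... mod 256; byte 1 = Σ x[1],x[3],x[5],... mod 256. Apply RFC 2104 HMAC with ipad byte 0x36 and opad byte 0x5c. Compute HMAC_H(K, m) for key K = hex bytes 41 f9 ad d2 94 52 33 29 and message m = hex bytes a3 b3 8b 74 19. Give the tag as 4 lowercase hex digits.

Key hex bytes 41 f9 ad d2 94 52 33 29 is 8 bytes > B = 6, so hash it first: H(key) = b5 46, then zero-pad to 6 bytes: K' = b5 46 00 00 00 00.
K' ⊕ ipad = 83 70 36 36 36 36.  K' ⊕ opad = e9 1a 5c 5c 5c 5c.
Inner input = (K'⊕ipad) ∥ m = 83 70 36 36 36 36 ∥ a3 b3 8b 74 19.
Inner hash: even-index sum = 566 mod 256 = 54; odd-index sum = 515 mod 256 = 3 → 36 03.
Outer input = (K'⊕opad) ∥ inner = e9 1a 5c 5c 5c 5c ∥ 36 03.
Outer hash (tag): even-index sum = 471 mod 256 = 215; odd-index sum = 213 mod 256 = 213 → d7 d5.

d7d5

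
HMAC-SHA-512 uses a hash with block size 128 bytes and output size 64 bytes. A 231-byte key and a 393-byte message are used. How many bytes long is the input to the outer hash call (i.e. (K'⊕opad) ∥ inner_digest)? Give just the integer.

Key is 231 > 128 bytes, so it is hashed to 64 bytes then zero-padded to 128: |K'| = 128.
Outer input = (K'⊕opad) ∥ H(inner) → 128 + 64 = 192 bytes.

192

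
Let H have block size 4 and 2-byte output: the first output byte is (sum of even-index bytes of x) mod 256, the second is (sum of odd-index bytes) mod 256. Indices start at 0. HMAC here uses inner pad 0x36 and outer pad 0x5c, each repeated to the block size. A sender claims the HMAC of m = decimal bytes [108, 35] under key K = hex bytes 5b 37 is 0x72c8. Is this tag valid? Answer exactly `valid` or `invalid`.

invalid

Key hex bytes 5b 37 is 2 bytes ≤ B = 4; zero-pad to 4 bytes: K' = 5b 37 00 00.
K' ⊕ ipad = 6d 01 36 36; K' ⊕ opad = 07 6b 5c 5c.
Inner hash: even-index sum = 271 mod 256 = 15; odd-index sum = 90 mod 256 = 90 → 0f 5a.
Outer hash (recomputed tag): even-index sum = 114 mod 256 = 114; odd-index sum = 289 mod 256 = 33 → 72 21.
Recomputed tag = 7221; claimed = 72c8 → mismatch.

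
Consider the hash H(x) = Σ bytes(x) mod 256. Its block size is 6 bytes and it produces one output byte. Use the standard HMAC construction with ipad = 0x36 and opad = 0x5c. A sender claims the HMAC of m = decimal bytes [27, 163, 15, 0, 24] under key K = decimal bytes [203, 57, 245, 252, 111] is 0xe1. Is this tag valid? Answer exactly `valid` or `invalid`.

Key decimal bytes [203, 57, 245, 252, 111] = cb 39 f5 fc 6f is 5 bytes ≤ B = 6; zero-pad to 6 bytes: K' = cb 39 f5 fc 6f 00.
K' ⊕ ipad = fd 0f c3 ca 59 36; K' ⊕ opad = 97 65 a9 a0 33 5c.
Inner hash: sum = 253+15+195+202+89+54+27+163+15+0+24 = 1037; mod 256 = 13 → 0d.
Outer hash (recomputed tag): sum = 151+101+169+160+51+92+13 = 737; mod 256 = 225 → e1.
Recomputed tag = e1; claimed = e1 → match.

valid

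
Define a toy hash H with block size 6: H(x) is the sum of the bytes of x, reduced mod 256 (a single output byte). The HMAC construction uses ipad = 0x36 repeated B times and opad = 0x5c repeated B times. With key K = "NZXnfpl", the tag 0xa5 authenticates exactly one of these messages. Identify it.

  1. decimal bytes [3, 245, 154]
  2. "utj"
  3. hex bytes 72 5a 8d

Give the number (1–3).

3

Key "NZXnfpl" = 4e 5a 58 6e 66 70 6c is 7 bytes > B = 6, so hash it first: H(key) = b0, then zero-pad to 6 bytes: K' = b0 00 00 00 00 00.
K' ⊕ ipad = 86 36 36 36 36 36; K' ⊕ opad = ec 5c 5c 5c 5c 5c.
m1: inner = H(86 36 36 36 36 36 03 f5 9a) = 26; tag = H(ec 5c 5c 5c 5c 5c 26) = de
m2: inner = H(86 36 36 36 36 36 75 74 6a) = e7; tag = H(ec 5c 5c 5c 5c 5c e7) = 9f
m3: inner = H(86 36 36 36 36 36 72 5a 8d) = ed; tag = H(ec 5c 5c 5c 5c 5c ed) = a5 ← matches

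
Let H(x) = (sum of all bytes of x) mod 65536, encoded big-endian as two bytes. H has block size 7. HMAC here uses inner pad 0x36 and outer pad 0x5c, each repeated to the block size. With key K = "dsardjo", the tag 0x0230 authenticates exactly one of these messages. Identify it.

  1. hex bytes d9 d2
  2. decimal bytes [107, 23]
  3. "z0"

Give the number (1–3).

Key "dsardjo" = 64 73 61 72 64 6a 6f is exactly B = 7 bytes: K' = 64 73 61 72 64 6a 6f.
K' ⊕ ipad = 52 45 57 44 52 5c 59; K' ⊕ opad = 38 2f 3d 2e 38 36 33.
m1: inner = H(52 45 57 44 52 5c 59 d9 d2) = 03 e4; tag = H(38 2f 3d 2e 38 36 33 03 e4) = 025a
m2: inner = H(52 45 57 44 52 5c 59 6b 17) = 02 bb; tag = H(38 2f 3d 2e 38 36 33 02 bb) = 0230 ← matches
m3: inner = H(52 45 57 44 52 5c 59 7a 30) = 02 e3; tag = H(38 2f 3d 2e 38 36 33 02 e3) = 0258

2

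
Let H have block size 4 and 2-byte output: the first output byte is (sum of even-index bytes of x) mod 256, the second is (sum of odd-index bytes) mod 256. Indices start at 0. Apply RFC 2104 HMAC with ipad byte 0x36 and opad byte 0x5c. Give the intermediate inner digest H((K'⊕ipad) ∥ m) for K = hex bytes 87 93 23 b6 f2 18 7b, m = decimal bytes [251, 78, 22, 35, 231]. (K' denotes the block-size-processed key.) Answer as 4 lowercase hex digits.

Key hex bytes 87 93 23 b6 f2 18 7b is 7 bytes > B = 4, so hash it first: H(key) = 17 61, then zero-pad to 4 bytes: K' = 17 61 00 00.
K' ⊕ ipad = 21 57 36 36.
Inner input = 21 57 36 36 ∥ fb 4e 16 23 e7.
Inner hash: even-index sum = 591 mod 256 = 79; odd-index sum = 254 mod 256 = 254 → 4f fe.

4ffe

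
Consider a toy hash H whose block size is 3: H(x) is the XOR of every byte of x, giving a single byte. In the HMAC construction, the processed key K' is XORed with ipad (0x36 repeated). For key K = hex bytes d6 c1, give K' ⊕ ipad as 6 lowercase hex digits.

Key hex bytes d6 c1 is 2 bytes ≤ B = 3; zero-pad to 3 bytes: K' = d6 c1 00.
XOR each byte with 0x36: d6⊕36=e0, c1⊕36=f7, 00⊕36=36.

e0f736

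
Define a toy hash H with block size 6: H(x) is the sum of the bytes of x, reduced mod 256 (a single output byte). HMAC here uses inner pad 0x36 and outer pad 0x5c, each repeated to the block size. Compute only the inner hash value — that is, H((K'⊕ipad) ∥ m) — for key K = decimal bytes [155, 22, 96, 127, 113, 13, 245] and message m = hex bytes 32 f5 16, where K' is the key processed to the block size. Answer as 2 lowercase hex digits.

Key decimal bytes [155, 22, 96, 127, 113, 13, 245] = 9b 16 60 7f 71 0d f5 is 7 bytes > B = 6, so hash it first: H(key) = 03, then zero-pad to 6 bytes: K' = 03 00 00 00 00 00.
K' ⊕ ipad = 35 36 36 36 36 36.
Inner input = 35 36 36 36 36 36 ∥ 32 f5 16.
Inner hash: sum = 53+54+54+54+54+54+50+245+22 = 640; mod 256 = 128 → 80.

80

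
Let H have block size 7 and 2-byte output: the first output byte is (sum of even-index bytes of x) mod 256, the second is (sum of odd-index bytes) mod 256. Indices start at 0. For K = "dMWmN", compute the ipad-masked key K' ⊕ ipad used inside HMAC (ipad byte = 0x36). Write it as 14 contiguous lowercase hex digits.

527b615b783636

Key "dMWmN" = 64 4d 57 6d 4e is 5 bytes ≤ B = 7; zero-pad to 7 bytes: K' = 64 4d 57 6d 4e 00 00.
XOR each byte with 0x36: 64⊕36=52, 4d⊕36=7b, 57⊕36=61, 6d⊕36=5b, 4e⊕36=78, 00⊕36=36, 00⊕36=36.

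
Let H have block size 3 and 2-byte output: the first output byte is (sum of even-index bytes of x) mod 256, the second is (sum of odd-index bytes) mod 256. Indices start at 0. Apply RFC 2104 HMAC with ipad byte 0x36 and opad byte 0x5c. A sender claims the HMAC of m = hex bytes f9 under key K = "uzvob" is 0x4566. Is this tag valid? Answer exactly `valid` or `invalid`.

Key "uzvob" = 75 7a 76 6f 62 is 5 bytes > B = 3, so hash it first: H(key) = 4d e9, then zero-pad to 3 bytes: K' = 4d e9 00.
K' ⊕ ipad = 7b df 36; K' ⊕ opad = 11 b5 5c.
Inner hash: even-index sum = 177 mod 256 = 177; odd-index sum = 472 mod 256 = 216 → b1 d8.
Outer hash (recomputed tag): even-index sum = 325 mod 256 = 69; odd-index sum = 358 mod 256 = 102 → 45 66.
Recomputed tag = 4566; claimed = 4566 → match.

valid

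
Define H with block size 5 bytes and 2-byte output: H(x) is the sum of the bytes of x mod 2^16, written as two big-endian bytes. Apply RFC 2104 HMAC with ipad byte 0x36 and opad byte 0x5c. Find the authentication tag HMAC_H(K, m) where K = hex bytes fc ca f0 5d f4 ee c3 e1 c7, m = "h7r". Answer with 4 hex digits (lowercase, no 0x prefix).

01e7

Key hex bytes fc ca f0 5d f4 ee c3 e1 c7 is 9 bytes > B = 5, so hash it first: H(key) = 07 60, then zero-pad to 5 bytes: K' = 07 60 00 00 00.
K' ⊕ ipad = 31 56 36 36 36.  K' ⊕ opad = 5b 3c 5c 5c 5c.
Inner input = (K'⊕ipad) ∥ m = 31 56 36 36 36 ∥ 68 37 72.
Inner hash: sum = 49+86+54+54+54+104+55+114 = 570 → 02 3a.
Outer input = (K'⊕opad) ∥ inner = 5b 3c 5c 5c 5c ∥ 02 3a.
Outer hash (tag): sum = 91+60+92+92+92+2+58 = 487 → 01 e7.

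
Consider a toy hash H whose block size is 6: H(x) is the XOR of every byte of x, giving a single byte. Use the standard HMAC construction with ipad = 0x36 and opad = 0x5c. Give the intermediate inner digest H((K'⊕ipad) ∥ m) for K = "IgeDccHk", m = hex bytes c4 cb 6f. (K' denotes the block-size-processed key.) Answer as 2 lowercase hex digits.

4c

Key "IgeDccHk" = 49 67 65 44 63 63 48 6b is 8 bytes > B = 6, so hash it first: H(key) = 2c, then zero-pad to 6 bytes: K' = 2c 00 00 00 00 00.
K' ⊕ ipad = 1a 36 36 36 36 36.
Inner input = 1a 36 36 36 36 36 ∥ c4 cb 6f.
Inner hash: XOR 1a⊕36⊕36⊕36⊕36⊕36⊕c4⊕cb⊕6f = 4c.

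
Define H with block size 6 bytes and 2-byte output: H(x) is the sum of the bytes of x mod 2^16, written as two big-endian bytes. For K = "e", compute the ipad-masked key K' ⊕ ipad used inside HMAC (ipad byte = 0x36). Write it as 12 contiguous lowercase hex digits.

Key "e" = 65 is 1 byte ≤ B = 6; zero-pad to 6 bytes: K' = 65 00 00 00 00 00.
XOR each byte with 0x36: 65⊕36=53, 00⊕36=36, 00⊕36=36, 00⊕36=36, 00⊕36=36, 00⊕36=36.

533636363636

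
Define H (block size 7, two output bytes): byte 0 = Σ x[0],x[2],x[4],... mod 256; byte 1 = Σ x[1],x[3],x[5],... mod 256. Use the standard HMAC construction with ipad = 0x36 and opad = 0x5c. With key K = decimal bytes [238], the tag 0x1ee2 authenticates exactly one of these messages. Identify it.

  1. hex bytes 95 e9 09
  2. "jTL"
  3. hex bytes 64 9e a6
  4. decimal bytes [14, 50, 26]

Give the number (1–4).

2

Key decimal bytes [238] = ee is 1 byte ≤ B = 7; zero-pad to 7 bytes: K' = ee 00 00 00 00 00 00.
K' ⊕ ipad = d8 36 36 36 36 36 36; K' ⊕ opad = b2 5c 5c 5c 5c 5c 5c.
m1: inner = H(d8 36 36 36 36 36 36 95 e9 09) = 63 40; tag = H(b2 5c 5c 5c 5c 5c 5c 63 40) = 0677
m2: inner = H(d8 36 36 36 36 36 36 6a 54 4c) = ce 58; tag = H(b2 5c 5c 5c 5c 5c 5c ce 58) = 1ee2 ← matches
m3: inner = H(d8 36 36 36 36 36 36 64 9e a6) = 18 ac; tag = H(b2 5c 5c 5c 5c 5c 5c 18 ac) = 722c
m4: inner = H(d8 36 36 36 36 36 36 0e 32 1a) = ac ca; tag = H(b2 5c 5c 5c 5c 5c 5c ac ca) = 90c0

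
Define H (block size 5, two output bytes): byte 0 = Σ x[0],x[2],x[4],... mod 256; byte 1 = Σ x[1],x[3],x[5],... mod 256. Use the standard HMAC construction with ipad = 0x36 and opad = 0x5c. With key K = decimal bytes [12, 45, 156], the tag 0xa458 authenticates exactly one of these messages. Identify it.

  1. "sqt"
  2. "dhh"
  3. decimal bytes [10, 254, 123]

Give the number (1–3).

1

Key decimal bytes [12, 45, 156] = 0c 2d 9c is 3 bytes ≤ B = 5; zero-pad to 5 bytes: K' = 0c 2d 9c 00 00.
K' ⊕ ipad = 3a 1b aa 36 36; K' ⊕ opad = 50 71 c0 5c 5c.
m1: inner = H(3a 1b aa 36 36 73 71 74) = 8b 38; tag = H(50 71 c0 5c 5c 8b 38) = a458 ← matches
m2: inner = H(3a 1b aa 36 36 64 68 68) = 82 1d; tag = H(50 71 c0 5c 5c 82 1d) = 894f
m3: inner = H(3a 1b aa 36 36 0a fe 7b) = 18 d6; tag = H(50 71 c0 5c 5c 18 d6) = 42e5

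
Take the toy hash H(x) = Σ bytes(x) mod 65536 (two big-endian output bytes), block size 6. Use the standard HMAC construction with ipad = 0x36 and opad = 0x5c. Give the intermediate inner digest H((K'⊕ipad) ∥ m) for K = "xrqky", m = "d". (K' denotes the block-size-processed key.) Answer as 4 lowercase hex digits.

Key "xrqky" = 78 72 71 6b 79 is 5 bytes ≤ B = 6; zero-pad to 6 bytes: K' = 78 72 71 6b 79 00.
K' ⊕ ipad = 4e 44 47 5d 4f 36.
Inner input = 4e 44 47 5d 4f 36 ∥ 64.
Inner hash: sum = 78+68+71+93+79+54+100 = 543 → 02 1f.

021f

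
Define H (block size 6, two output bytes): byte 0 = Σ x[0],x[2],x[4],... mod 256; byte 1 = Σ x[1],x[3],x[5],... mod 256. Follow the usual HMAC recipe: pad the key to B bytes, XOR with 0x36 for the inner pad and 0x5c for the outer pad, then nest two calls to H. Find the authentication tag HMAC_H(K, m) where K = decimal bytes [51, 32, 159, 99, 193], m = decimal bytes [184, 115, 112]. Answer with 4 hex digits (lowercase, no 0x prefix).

Key decimal bytes [51, 32, 159, 99, 193] = 33 20 9f 63 c1 is 5 bytes ≤ B = 6; zero-pad to 6 bytes: K' = 33 20 9f 63 c1 00.
K' ⊕ ipad = 05 16 a9 55 f7 36.  K' ⊕ opad = 6f 7c c3 3f 9d 5c.
Inner input = (K'⊕ipad) ∥ m = 05 16 a9 55 f7 36 ∥ b8 73 70.
Inner hash: even-index sum = 717 mod 256 = 205; odd-index sum = 276 mod 256 = 20 → cd 14.
Outer input = (K'⊕opad) ∥ inner = 6f 7c c3 3f 9d 5c ∥ cd 14.
Outer hash (tag): even-index sum = 668 mod 256 = 156; odd-index sum = 299 mod 256 = 43 → 9c 2b.

9c2b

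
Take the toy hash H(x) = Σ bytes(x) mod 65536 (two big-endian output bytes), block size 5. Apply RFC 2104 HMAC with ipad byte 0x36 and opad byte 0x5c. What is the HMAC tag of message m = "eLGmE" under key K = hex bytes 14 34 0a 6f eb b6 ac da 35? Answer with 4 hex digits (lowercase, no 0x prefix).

0258

Key hex bytes 14 34 0a 6f eb b6 ac da 35 is 9 bytes > B = 5, so hash it first: H(key) = 04 1d, then zero-pad to 5 bytes: K' = 04 1d 00 00 00.
K' ⊕ ipad = 32 2b 36 36 36.  K' ⊕ opad = 58 41 5c 5c 5c.
Inner input = (K'⊕ipad) ∥ m = 32 2b 36 36 36 ∥ 65 4c 47 6d 45.
Inner hash: sum = 50+43+54+54+54+101+76+71+109+69 = 681 → 02 a9.
Outer input = (K'⊕opad) ∥ inner = 58 41 5c 5c 5c ∥ 02 a9.
Outer hash (tag): sum = 88+65+92+92+92+2+169 = 600 → 02 58.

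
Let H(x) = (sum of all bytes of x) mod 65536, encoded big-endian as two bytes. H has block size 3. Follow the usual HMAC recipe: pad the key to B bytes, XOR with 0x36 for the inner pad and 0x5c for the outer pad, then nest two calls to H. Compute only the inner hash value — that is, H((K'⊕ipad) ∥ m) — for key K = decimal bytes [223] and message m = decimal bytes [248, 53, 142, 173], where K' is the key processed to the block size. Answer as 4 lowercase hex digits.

Key decimal bytes [223] = df is 1 byte ≤ B = 3; zero-pad to 3 bytes: K' = df 00 00.
K' ⊕ ipad = e9 36 36.
Inner input = e9 36 36 ∥ f8 35 8e ad.
Inner hash: sum = 233+54+54+248+53+142+173 = 957 → 03 bd.

03bd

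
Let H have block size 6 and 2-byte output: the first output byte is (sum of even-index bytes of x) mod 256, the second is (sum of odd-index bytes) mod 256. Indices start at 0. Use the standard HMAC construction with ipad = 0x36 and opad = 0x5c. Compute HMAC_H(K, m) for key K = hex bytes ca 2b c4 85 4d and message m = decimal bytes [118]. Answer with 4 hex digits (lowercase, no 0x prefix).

Key hex bytes ca 2b c4 85 4d is 5 bytes ≤ B = 6; zero-pad to 6 bytes: K' = ca 2b c4 85 4d 00.
K' ⊕ ipad = fc 1d f2 b3 7b 36.  K' ⊕ opad = 96 77 98 d9 11 5c.
Inner input = (K'⊕ipad) ∥ m = fc 1d f2 b3 7b 36 ∥ 76.
Inner hash: even-index sum = 735 mod 256 = 223; odd-index sum = 262 mod 256 = 6 → df 06.
Outer input = (K'⊕opad) ∥ inner = 96 77 98 d9 11 5c ∥ df 06.
Outer hash (tag): even-index sum = 542 mod 256 = 30; odd-index sum = 434 mod 256 = 178 → 1e b2.

1eb2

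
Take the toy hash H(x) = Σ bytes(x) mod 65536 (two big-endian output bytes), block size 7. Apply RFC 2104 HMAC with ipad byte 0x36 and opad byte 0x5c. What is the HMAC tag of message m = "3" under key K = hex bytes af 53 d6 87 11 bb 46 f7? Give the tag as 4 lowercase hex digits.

032a

Key hex bytes af 53 d6 87 11 bb 46 f7 is 8 bytes > B = 7, so hash it first: H(key) = 04 68, then zero-pad to 7 bytes: K' = 04 68 00 00 00 00 00.
K' ⊕ ipad = 32 5e 36 36 36 36 36.  K' ⊕ opad = 58 34 5c 5c 5c 5c 5c.
Inner input = (K'⊕ipad) ∥ m = 32 5e 36 36 36 36 36 ∥ 33.
Inner hash: sum = 50+94+54+54+54+54+54+51 = 465 → 01 d1.
Outer input = (K'⊕opad) ∥ inner = 58 34 5c 5c 5c 5c 5c ∥ 01 d1.
Outer hash (tag): sum = 88+52+92+92+92+92+92+1+209 = 810 → 03 2a.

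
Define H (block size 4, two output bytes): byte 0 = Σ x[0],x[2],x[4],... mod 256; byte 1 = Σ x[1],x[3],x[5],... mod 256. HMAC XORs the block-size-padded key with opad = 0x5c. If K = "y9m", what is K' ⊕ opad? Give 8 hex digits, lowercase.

Key "y9m" = 79 39 6d is 3 bytes ≤ B = 4; zero-pad to 4 bytes: K' = 79 39 6d 00.
XOR each byte with 0x5c: 79⊕5c=25, 39⊕5c=65, 6d⊕5c=31, 00⊕5c=5c.

2565315c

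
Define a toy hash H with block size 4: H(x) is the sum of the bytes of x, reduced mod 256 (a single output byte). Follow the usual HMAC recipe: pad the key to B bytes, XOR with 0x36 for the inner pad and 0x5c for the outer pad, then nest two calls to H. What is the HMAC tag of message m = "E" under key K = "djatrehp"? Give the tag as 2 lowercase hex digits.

Key "djatrehp" = 64 6a 61 74 72 65 68 70 is 8 bytes > B = 4, so hash it first: H(key) = 52, then zero-pad to 4 bytes: K' = 52 00 00 00.
K' ⊕ ipad = 64 36 36 36.  K' ⊕ opad = 0e 5c 5c 5c.
Inner input = (K'⊕ipad) ∥ m = 64 36 36 36 ∥ 45.
Inner hash: sum = 100+54+54+54+69 = 331; mod 256 = 75 → 4b.
Outer input = (K'⊕opad) ∥ inner = 0e 5c 5c 5c ∥ 4b.
Outer hash (tag): sum = 14+92+92+92+75 = 365; mod 256 = 109 → 6d.

6d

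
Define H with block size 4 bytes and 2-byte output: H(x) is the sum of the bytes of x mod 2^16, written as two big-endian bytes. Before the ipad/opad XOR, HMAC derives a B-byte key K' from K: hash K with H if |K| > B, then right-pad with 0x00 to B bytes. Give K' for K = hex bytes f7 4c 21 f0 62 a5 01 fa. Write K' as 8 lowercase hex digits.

04560000

|K| = 8 > B = 4, so first hash the key.
H(K): sum = 247+76+33+240+98+165+1+250 = 1110 → 04 56.
Zero-pad H(K) = 04 56 to 4 bytes: K' = 04 56 00 00.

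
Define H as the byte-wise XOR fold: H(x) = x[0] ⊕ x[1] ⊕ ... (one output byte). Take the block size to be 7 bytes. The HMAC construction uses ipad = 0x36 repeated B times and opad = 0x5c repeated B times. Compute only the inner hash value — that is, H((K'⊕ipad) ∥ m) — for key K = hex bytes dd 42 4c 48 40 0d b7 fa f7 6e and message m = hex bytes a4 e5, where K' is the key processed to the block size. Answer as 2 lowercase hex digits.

Key hex bytes dd 42 4c 48 40 0d b7 fa f7 6e is 10 bytes > B = 7, so hash it first: H(key) = 02, then zero-pad to 7 bytes: K' = 02 00 00 00 00 00 00.
K' ⊕ ipad = 34 36 36 36 36 36 36.
Inner input = 34 36 36 36 36 36 36 ∥ a4 e5.
Inner hash: XOR 34⊕36⊕36⊕36⊕36⊕36⊕36⊕a4⊕e5 = 75.

75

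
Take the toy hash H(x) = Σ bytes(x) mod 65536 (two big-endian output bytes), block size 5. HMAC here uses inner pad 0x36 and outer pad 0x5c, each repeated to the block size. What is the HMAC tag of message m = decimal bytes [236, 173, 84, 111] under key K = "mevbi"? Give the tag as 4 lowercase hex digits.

Key "mevbi" = 6d 65 76 62 69 is exactly B = 5 bytes: K' = 6d 65 76 62 69.
K' ⊕ ipad = 5b 53 40 54 5f.  K' ⊕ opad = 31 39 2a 3e 35.
Inner input = (K'⊕ipad) ∥ m = 5b 53 40 54 5f ∥ ec ad 54 6f.
Inner hash: sum = 91+83+64+84+95+236+173+84+111 = 1021 → 03 fd.
Outer input = (K'⊕opad) ∥ inner = 31 39 2a 3e 35 ∥ 03 fd.
Outer hash (tag): sum = 49+57+42+62+53+3+253 = 519 → 02 07.

0207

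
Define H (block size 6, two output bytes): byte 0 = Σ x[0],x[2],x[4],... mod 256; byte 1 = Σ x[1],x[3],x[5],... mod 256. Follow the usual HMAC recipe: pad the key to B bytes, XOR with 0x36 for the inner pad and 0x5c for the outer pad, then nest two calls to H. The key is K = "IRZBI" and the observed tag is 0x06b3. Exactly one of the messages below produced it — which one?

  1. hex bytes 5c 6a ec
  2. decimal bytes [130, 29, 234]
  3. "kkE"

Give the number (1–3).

2

Key "IRZBI" = 49 52 5a 42 49 is 5 bytes ≤ B = 6; zero-pad to 6 bytes: K' = 49 52 5a 42 49 00.
K' ⊕ ipad = 7f 64 6c 74 7f 36; K' ⊕ opad = 15 0e 06 1e 15 5c.
m1: inner = H(7f 64 6c 74 7f 36 5c 6a ec) = b2 78; tag = H(15 0e 06 1e 15 5c b2 78) = e200
m2: inner = H(7f 64 6c 74 7f 36 82 1d ea) = d6 2b; tag = H(15 0e 06 1e 15 5c d6 2b) = 06b3 ← matches
m3: inner = H(7f 64 6c 74 7f 36 6b 6b 45) = 1a 79; tag = H(15 0e 06 1e 15 5c 1a 79) = 4a01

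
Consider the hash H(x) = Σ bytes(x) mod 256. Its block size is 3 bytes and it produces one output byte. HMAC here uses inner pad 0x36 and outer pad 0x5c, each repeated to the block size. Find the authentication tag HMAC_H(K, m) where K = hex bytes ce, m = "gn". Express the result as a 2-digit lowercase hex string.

83

Key hex bytes ce is 1 byte ≤ B = 3; zero-pad to 3 bytes: K' = ce 00 00.
K' ⊕ ipad = f8 36 36.  K' ⊕ opad = 92 5c 5c.
Inner input = (K'⊕ipad) ∥ m = f8 36 36 ∥ 67 6e.
Inner hash: sum = 248+54+54+103+110 = 569; mod 256 = 57 → 39.
Outer input = (K'⊕opad) ∥ inner = 92 5c 5c ∥ 39.
Outer hash (tag): sum = 146+92+92+57 = 387; mod 256 = 131 → 83.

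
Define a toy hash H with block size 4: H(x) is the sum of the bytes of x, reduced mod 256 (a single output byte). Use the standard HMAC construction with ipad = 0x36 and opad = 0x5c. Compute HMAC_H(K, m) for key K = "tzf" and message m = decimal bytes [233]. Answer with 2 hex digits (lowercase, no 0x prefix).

Key "tzf" = 74 7a 66 is 3 bytes ≤ B = 4; zero-pad to 4 bytes: K' = 74 7a 66 00.
K' ⊕ ipad = 42 4c 50 36.  K' ⊕ opad = 28 26 3a 5c.
Inner input = (K'⊕ipad) ∥ m = 42 4c 50 36 ∥ e9.
Inner hash: sum = 66+76+80+54+233 = 509; mod 256 = 253 → fd.
Outer input = (K'⊕opad) ∥ inner = 28 26 3a 5c ∥ fd.
Outer hash (tag): sum = 40+38+58+92+253 = 481; mod 256 = 225 → e1.

e1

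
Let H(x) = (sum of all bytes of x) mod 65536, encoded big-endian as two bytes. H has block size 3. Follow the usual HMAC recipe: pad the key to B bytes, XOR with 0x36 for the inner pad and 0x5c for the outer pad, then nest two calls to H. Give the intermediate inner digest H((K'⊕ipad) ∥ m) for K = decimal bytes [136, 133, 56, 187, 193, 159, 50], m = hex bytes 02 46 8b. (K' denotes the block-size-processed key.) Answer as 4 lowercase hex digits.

01e2

Key decimal bytes [136, 133, 56, 187, 193, 159, 50] = 88 85 38 bb c1 9f 32 is 7 bytes > B = 3, so hash it first: H(key) = 03 92, then zero-pad to 3 bytes: K' = 03 92 00.
K' ⊕ ipad = 35 a4 36.
Inner input = 35 a4 36 ∥ 02 46 8b.
Inner hash: sum = 53+164+54+2+70+139 = 482 → 01 e2.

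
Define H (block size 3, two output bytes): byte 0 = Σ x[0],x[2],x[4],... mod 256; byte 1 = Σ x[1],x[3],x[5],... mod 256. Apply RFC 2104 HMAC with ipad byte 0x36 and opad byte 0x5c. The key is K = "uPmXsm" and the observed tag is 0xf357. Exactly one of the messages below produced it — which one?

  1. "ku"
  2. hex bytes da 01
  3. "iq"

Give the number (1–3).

Key "uPmXsm" = 75 50 6d 58 73 6d is 6 bytes > B = 3, so hash it first: H(key) = 55 15, then zero-pad to 3 bytes: K' = 55 15 00.
K' ⊕ ipad = 63 23 36; K' ⊕ opad = 09 49 5c.
m1: inner = H(63 23 36 6b 75) = 0e 8e; tag = H(09 49 5c 0e 8e) = f357 ← matches
m2: inner = H(63 23 36 da 01) = 9a fd; tag = H(09 49 5c 9a fd) = 62e3
m3: inner = H(63 23 36 69 71) = 0a 8c; tag = H(09 49 5c 0a 8c) = f153

1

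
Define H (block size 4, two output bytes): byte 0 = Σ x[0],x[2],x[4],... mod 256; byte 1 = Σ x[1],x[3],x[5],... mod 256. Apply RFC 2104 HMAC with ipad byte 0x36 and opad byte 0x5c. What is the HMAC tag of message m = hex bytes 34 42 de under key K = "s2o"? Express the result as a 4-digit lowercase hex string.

1246

Key "s2o" = 73 32 6f is 3 bytes ≤ B = 4; zero-pad to 4 bytes: K' = 73 32 6f 00.
K' ⊕ ipad = 45 04 59 36.  K' ⊕ opad = 2f 6e 33 5c.
Inner input = (K'⊕ipad) ∥ m = 45 04 59 36 ∥ 34 42 de.
Inner hash: even-index sum = 432 mod 256 = 176; odd-index sum = 124 mod 256 = 124 → b0 7c.
Outer input = (K'⊕opad) ∥ inner = 2f 6e 33 5c ∥ b0 7c.
Outer hash (tag): even-index sum = 274 mod 256 = 18; odd-index sum = 326 mod 256 = 70 → 12 46.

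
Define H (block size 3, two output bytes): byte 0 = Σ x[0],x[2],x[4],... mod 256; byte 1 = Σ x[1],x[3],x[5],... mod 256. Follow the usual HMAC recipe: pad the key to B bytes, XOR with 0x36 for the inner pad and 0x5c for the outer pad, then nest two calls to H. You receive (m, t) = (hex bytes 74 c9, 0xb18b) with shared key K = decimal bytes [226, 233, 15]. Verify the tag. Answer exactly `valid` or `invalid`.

Key decimal bytes [226, 233, 15] = e2 e9 0f is exactly B = 3 bytes: K' = e2 e9 0f.
K' ⊕ ipad = d4 df 39; K' ⊕ opad = be b5 53.
Inner hash: even-index sum = 470 mod 256 = 214; odd-index sum = 339 mod 256 = 83 → d6 53.
Outer hash (recomputed tag): even-index sum = 356 mod 256 = 100; odd-index sum = 395 mod 256 = 139 → 64 8b.
Recomputed tag = 648b; claimed = b18b → mismatch.

invalid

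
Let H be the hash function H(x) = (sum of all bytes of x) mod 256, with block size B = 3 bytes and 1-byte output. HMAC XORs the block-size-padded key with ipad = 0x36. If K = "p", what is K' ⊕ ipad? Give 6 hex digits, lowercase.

Key "p" = 70 is 1 byte ≤ B = 3; zero-pad to 3 bytes: K' = 70 00 00.
XOR each byte with 0x36: 70⊕36=46, 00⊕36=36, 00⊕36=36.

463636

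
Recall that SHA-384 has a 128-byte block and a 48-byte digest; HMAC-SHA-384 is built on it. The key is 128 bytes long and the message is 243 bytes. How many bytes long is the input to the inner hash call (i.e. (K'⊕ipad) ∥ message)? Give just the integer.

Key is 128 ≤ 128 bytes, zero-padded: |K'| = 128.
Inner input = (K'⊕ipad) ∥ m → 128 + 243 = 371 bytes.

371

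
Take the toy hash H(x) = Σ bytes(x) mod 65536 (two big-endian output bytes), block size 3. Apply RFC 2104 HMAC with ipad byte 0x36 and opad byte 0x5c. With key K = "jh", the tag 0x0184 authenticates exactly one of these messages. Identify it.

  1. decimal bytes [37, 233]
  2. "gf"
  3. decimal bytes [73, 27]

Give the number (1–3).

Key "jh" = 6a 68 is 2 bytes ≤ B = 3; zero-pad to 3 bytes: K' = 6a 68 00.
K' ⊕ ipad = 5c 5e 36; K' ⊕ opad = 36 34 5c.
m1: inner = H(5c 5e 36 25 e9) = 01 fe; tag = H(36 34 5c 01 fe) = 01c5
m2: inner = H(5c 5e 36 67 66) = 01 bd; tag = H(36 34 5c 01 bd) = 0184 ← matches
m3: inner = H(5c 5e 36 49 1b) = 01 54; tag = H(36 34 5c 01 54) = 011b

2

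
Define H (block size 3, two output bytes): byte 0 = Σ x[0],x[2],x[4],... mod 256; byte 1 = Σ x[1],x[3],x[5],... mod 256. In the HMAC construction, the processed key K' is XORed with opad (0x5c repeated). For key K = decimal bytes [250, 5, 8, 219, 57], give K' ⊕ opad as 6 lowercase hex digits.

67bc5c

Key decimal bytes [250, 5, 8, 219, 57] = fa 05 08 db 39 is 5 bytes > B = 3, so hash it first: H(key) = 3b e0, then zero-pad to 3 bytes: K' = 3b e0 00.
XOR each byte with 0x5c: 3b⊕5c=67, e0⊕5c=bc, 00⊕5c=5c.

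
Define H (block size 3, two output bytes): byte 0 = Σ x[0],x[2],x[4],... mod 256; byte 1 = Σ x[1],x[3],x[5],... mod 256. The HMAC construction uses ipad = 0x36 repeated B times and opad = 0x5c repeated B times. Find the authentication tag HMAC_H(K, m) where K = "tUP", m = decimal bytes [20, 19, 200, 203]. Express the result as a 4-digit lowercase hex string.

738f

Key "tUP" = 74 55 50 is exactly B = 3 bytes: K' = 74 55 50.
K' ⊕ ipad = 42 63 66.  K' ⊕ opad = 28 09 0c.
Inner input = (K'⊕ipad) ∥ m = 42 63 66 ∥ 14 13 c8 cb.
Inner hash: even-index sum = 390 mod 256 = 134; odd-index sum = 319 mod 256 = 63 → 86 3f.
Outer input = (K'⊕opad) ∥ inner = 28 09 0c ∥ 86 3f.
Outer hash (tag): even-index sum = 115 mod 256 = 115; odd-index sum = 143 mod 256 = 143 → 73 8f.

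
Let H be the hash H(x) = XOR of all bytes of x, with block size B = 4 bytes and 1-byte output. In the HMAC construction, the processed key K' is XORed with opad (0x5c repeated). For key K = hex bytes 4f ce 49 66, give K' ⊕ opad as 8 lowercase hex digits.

1392153a

Key hex bytes 4f ce 49 66 is exactly B = 4 bytes: K' = 4f ce 49 66.
XOR each byte with 0x5c: 4f⊕5c=13, ce⊕5c=92, 49⊕5c=15, 66⊕5c=3a.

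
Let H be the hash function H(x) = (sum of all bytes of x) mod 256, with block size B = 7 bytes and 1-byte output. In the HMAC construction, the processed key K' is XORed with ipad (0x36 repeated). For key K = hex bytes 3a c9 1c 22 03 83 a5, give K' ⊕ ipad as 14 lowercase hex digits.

Key hex bytes 3a c9 1c 22 03 83 a5 is exactly B = 7 bytes: K' = 3a c9 1c 22 03 83 a5.
XOR each byte with 0x36: 3a⊕36=0c, c9⊕36=ff, 1c⊕36=2a, 22⊕36=14, 03⊕36=35, 83⊕36=b5, a5⊕36=93.

0cff2a1435b593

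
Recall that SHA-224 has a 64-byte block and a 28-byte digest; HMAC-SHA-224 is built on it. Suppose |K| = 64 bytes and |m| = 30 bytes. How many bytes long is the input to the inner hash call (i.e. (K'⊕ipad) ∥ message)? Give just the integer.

94

Key is 64 ≤ 64 bytes, zero-padded: |K'| = 64.
Inner input = (K'⊕ipad) ∥ m → 64 + 30 = 94 bytes.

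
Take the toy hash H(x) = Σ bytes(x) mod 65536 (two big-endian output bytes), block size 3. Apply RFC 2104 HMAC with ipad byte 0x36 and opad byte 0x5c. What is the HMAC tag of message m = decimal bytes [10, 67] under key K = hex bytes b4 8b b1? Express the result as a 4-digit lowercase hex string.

Key hex bytes b4 8b b1 is exactly B = 3 bytes: K' = b4 8b b1.
K' ⊕ ipad = 82 bd 87.  K' ⊕ opad = e8 d7 ed.
Inner input = (K'⊕ipad) ∥ m = 82 bd 87 ∥ 0a 43.
Inner hash: sum = 130+189+135+10+67 = 531 → 02 13.
Outer input = (K'⊕opad) ∥ inner = e8 d7 ed ∥ 02 13.
Outer hash (tag): sum = 232+215+237+2+19 = 705 → 02 c1.

02c1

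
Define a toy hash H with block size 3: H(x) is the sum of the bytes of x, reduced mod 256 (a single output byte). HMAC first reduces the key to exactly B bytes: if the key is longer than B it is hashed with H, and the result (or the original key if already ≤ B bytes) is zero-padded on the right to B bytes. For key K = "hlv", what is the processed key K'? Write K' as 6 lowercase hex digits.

686c76

Key "hlv" = 68 6c 76 is exactly B = 3 bytes: K' = 68 6c 76.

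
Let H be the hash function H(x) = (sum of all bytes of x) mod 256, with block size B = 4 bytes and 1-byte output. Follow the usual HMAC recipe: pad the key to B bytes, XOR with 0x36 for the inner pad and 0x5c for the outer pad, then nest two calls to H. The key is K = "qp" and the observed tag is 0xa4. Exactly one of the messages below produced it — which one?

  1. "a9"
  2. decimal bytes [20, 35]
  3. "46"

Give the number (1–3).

1

Key "qp" = 71 70 is 2 bytes ≤ B = 4; zero-pad to 4 bytes: K' = 71 70 00 00.
K' ⊕ ipad = 47 46 36 36; K' ⊕ opad = 2d 2c 5c 5c.
m1: inner = H(47 46 36 36 61 39) = 93; tag = H(2d 2c 5c 5c 93) = a4 ← matches
m2: inner = H(47 46 36 36 14 23) = 30; tag = H(2d 2c 5c 5c 30) = 41
m3: inner = H(47 46 36 36 34 36) = 63; tag = H(2d 2c 5c 5c 63) = 74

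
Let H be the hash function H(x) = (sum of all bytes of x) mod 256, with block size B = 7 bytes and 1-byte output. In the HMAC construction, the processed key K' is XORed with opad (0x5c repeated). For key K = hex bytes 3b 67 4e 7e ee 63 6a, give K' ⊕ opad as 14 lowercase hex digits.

673b1222b23f36

Key hex bytes 3b 67 4e 7e ee 63 6a is exactly B = 7 bytes: K' = 3b 67 4e 7e ee 63 6a.
XOR each byte with 0x5c: 3b⊕5c=67, 67⊕5c=3b, 4e⊕5c=12, 7e⊕5c=22, ee⊕5c=b2, 63⊕5c=3f, 6a⊕5c=36.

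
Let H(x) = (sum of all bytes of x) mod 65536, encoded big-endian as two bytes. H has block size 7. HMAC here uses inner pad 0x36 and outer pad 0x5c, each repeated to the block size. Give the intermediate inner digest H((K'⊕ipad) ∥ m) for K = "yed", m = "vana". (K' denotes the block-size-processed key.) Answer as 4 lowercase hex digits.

Key "yed" = 79 65 64 is 3 bytes ≤ B = 7; zero-pad to 7 bytes: K' = 79 65 64 00 00 00 00.
K' ⊕ ipad = 4f 53 52 36 36 36 36.
Inner input = 4f 53 52 36 36 36 36 ∥ 76 61 6e 61.
Inner hash: sum = 79+83+82+54+54+54+54+118+97+110+97 = 882 → 03 72.

0372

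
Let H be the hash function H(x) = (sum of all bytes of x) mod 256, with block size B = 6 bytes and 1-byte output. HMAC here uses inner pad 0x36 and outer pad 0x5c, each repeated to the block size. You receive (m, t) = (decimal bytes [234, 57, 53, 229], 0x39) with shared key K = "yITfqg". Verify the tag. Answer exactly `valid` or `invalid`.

valid

Key "yITfqg" = 79 49 54 66 71 67 is exactly B = 6 bytes: K' = 79 49 54 66 71 67.
K' ⊕ ipad = 4f 7f 62 50 47 51; K' ⊕ opad = 25 15 08 3a 2d 3b.
Inner hash: sum = 79+127+98+80+71+81+234+57+53+229 = 1109; mod 256 = 85 → 55.
Outer hash (recomputed tag): sum = 37+21+8+58+45+59+85 = 313; mod 256 = 57 → 39.
Recomputed tag = 39; claimed = 39 → match.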